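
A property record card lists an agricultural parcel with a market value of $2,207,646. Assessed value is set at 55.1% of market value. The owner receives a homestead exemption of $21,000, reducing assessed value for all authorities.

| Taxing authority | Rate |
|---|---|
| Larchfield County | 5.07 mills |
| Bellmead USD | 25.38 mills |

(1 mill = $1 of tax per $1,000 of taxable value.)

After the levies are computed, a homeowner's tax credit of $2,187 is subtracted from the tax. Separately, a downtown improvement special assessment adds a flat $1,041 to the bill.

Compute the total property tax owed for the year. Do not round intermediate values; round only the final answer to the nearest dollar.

Assessed value = $2,207,646 × 0.551 = $1,216,412.946
Taxable value = $1,216,412.946 − $21,000 = $1,195,412.946
Larchfield County: $1,195,412.946 × 0.00507 = $6,060.74363622
Bellmead USD: $1,195,412.946 × 0.02538 = $30,339.58056948
Levies subtotal = $36,400.3242057
After credit = $36,400.3242057 − $2,187 = $34,213.3242057
Total = $34,213.3242057 + $1,041 = $35,254.3242057

$35,254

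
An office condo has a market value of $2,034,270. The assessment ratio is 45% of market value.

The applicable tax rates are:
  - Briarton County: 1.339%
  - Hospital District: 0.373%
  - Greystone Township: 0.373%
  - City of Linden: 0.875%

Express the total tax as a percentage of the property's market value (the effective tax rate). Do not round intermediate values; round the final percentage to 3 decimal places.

1.332%

Assessed value = $2,034,270 × 0.45 = $915,421.5
Briarton County: $915,421.5 × 0.01339 = $12,257.493885
Hospital District: $915,421.5 × 0.00373 = $3,414.522195
Greystone Township: $915,421.5 × 0.00373 = $3,414.522195
City of Linden: $915,421.5 × 0.00875 = $8,009.938125
Total tax = $27,096.4764
Effective rate = $27,096.4764 ÷ $2,034,270 = 1.332% of market value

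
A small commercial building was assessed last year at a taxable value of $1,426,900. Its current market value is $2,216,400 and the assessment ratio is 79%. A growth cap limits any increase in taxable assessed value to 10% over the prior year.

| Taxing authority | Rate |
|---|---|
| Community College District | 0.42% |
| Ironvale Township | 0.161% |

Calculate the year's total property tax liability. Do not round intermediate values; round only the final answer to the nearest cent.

$9,119.32

Uncapped assessed value = $2,216,400 × 0.79 = $1,750,956
Cap limit = $1,426,900 × 1.1 = $1,569,590
Taxable assessed value = min($1,750,956, $1,569,590) = $1,569,590 (cap binds)
Community College District: $1,569,590 × 0.0042 = $6,592.278
Ironvale Township: $1,569,590 × 0.00161 = $2,527.0399
Total = $9,119.3179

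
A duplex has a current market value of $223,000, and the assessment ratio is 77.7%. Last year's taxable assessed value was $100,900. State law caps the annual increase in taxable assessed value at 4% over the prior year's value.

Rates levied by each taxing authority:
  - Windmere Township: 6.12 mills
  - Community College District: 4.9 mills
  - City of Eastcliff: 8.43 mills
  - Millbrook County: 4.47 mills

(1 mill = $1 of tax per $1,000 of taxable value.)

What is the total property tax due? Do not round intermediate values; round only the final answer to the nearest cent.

Uncapped assessed value = $223,000 × 0.777 = $173,271
Cap limit = $100,900 × 1.04 = $104,936
Taxable assessed value = min($173,271, $104,936) = $104,936 (cap binds)
Windmere Township: $104,936 × 0.00612 = $642.20832
Community College District: $104,936 × 0.0049 = $514.1864
City of Eastcliff: $104,936 × 0.00843 = $884.61048
Millbrook County: $104,936 × 0.00447 = $469.06392
Total = $2,510.06912

$2,510.07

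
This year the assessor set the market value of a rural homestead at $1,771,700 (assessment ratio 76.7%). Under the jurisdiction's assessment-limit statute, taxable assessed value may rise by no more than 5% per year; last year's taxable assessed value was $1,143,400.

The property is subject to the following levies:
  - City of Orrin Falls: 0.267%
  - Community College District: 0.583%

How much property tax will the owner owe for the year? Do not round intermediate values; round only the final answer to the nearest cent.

$10,204.85

Uncapped assessed value = $1,771,700 × 0.767 = $1,358,893.9
Cap limit = $1,143,400 × 1.05 = $1,200,570
Taxable assessed value = min($1,358,893.9, $1,200,570) = $1,200,570 (cap binds)
City of Orrin Falls: $1,200,570 × 0.00267 = $3,205.5219
Community College District: $1,200,570 × 0.00583 = $6,999.3231
Total = $10,204.845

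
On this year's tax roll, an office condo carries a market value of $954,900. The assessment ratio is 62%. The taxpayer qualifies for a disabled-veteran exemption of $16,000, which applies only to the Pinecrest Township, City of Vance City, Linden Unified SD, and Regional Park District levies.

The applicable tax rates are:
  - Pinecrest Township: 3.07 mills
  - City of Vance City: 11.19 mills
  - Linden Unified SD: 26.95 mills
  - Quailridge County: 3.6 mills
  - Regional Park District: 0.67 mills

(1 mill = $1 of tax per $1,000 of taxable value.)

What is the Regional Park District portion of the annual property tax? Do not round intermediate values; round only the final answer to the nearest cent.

Assessed value = $954,900 × 0.62 = $592,038
Regional Park District taxable value = $592,038 − $16,000 = $576,038
Regional Park District levy = $576,038 × 0.00067 = $385.94546

$385.95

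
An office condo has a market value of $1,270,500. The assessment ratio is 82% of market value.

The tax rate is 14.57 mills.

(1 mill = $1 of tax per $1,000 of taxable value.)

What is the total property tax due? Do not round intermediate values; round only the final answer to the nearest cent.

Assessed value = $1,270,500 × 0.82 = $1,041,810
Tax = $1,041,810 × 0.01457 = $15,179.1717

$15,179.17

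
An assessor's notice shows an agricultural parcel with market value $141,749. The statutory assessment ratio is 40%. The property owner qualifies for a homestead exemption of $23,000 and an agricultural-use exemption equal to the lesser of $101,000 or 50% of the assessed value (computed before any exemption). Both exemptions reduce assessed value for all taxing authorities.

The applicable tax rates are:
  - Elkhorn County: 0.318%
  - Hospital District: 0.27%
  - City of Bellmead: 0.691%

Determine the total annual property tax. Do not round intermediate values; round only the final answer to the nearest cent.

Assessed value = $141,749 × 0.4 = $56,699.6
Agricultural-use exemption = min($101,000, 50% × $56,699.6) = min($101,000, $28,349.8) = $28,349.8 (percentage binds)
Taxable value = $56,699.6 − $23,000 − $28,349.8 = $5,349.8
Elkhorn County: $5,349.8 × 0.00318 = $17.012364
Hospital District: $5,349.8 × 0.0027 = $14.44446
City of Bellmead: $5,349.8 × 0.00691 = $36.967118
Total = $68.423942

$68.42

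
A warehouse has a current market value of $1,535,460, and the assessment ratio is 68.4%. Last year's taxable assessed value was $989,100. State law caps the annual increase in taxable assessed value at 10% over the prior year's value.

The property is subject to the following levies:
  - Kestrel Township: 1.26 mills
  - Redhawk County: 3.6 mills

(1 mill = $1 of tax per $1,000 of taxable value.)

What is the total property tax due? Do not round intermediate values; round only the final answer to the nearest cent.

$5,104.24

Uncapped assessed value = $1,535,460 × 0.684 = $1,050,254.64
Cap limit = $989,100 × 1.1 = $1,088,010
Taxable assessed value = min($1,050,254.64, $1,088,010) = $1,050,254.64 (cap does not bind)
Kestrel Township: $1,050,254.64 × 0.00126 = $1,323.3208464
Redhawk County: $1,050,254.64 × 0.0036 = $3,780.916704
Total = $5,104.2375504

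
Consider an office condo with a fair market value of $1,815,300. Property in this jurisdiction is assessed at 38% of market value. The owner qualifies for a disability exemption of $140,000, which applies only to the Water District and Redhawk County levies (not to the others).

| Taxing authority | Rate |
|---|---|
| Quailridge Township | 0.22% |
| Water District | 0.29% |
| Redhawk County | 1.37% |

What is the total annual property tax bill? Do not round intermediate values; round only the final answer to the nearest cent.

Assessed value = $1,815,300 × 0.38 = $689,814
Quailridge Township: $689,814 × 0.0022 = $1,517.5908
Water District: ($689,814 − $140,000) × 0.0029 = $549,814 × 0.0029 = $1,594.4606
Redhawk County: ($689,814 − $140,000) × 0.0137 = $549,814 × 0.0137 = $7,532.4518
Total = $10,644.5032

$10,644.50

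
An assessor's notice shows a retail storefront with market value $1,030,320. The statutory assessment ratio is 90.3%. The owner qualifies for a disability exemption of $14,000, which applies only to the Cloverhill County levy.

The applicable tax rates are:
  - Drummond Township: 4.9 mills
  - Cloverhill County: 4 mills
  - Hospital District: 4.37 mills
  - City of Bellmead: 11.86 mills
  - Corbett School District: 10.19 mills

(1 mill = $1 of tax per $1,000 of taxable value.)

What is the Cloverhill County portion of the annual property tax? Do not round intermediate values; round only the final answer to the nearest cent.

Assessed value = $1,030,320 × 0.903 = $930,378.96
Cloverhill County taxable value = $930,378.96 − $14,000 = $916,378.96
Cloverhill County levy = $916,378.96 × 0.004 = $3,665.51584

$3,665.52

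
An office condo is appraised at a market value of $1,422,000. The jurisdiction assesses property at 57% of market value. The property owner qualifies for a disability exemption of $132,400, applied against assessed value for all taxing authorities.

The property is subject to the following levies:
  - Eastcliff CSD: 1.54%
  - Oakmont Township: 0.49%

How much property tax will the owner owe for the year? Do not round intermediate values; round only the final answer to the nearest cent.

$13,766.24

Assessed value = $1,422,000 × 0.57 = $810,540
Taxable value = $810,540 − $132,400 = $678,140
Eastcliff CSD: $678,140 × 0.0154 = $10,443.356
Oakmont Township: $678,140 × 0.0049 = $3,322.886
Total = $10,443.356 + $3,322.886 = $13,766.242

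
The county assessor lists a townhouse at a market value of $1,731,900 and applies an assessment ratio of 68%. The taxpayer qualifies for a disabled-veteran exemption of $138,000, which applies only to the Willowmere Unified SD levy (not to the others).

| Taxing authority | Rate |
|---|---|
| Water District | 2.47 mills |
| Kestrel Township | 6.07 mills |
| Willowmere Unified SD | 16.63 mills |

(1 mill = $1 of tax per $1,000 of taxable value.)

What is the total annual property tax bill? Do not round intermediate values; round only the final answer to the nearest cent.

Assessed value = $1,731,900 × 0.68 = $1,177,692
Water District: $1,177,692 × 0.00247 = $2,908.89924
Kestrel Township: $1,177,692 × 0.00607 = $7,148.59044
Willowmere Unified SD: ($1,177,692 − $138,000) × 0.01663 = $1,039,692 × 0.01663 = $17,290.07796
Total = $27,347.56764

$27,347.57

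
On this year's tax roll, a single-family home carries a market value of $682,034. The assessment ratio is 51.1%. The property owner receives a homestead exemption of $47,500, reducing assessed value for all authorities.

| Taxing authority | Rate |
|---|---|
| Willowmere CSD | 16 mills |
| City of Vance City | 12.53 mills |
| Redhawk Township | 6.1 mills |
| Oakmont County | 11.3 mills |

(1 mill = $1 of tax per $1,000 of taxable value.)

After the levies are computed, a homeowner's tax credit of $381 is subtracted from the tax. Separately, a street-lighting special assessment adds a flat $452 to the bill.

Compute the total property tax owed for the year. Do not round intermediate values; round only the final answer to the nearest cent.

Assessed value = $682,034 × 0.511 = $348,519.374
Taxable value = $348,519.374 − $47,500 = $301,019.374
Willowmere CSD: $301,019.374 × 0.016 = $4,816.309984
City of Vance City: $301,019.374 × 0.01253 = $3,771.77275622
Redhawk Township: $301,019.374 × 0.0061 = $1,836.2181814
Oakmont County: $301,019.374 × 0.0113 = $3,401.5189262
Levies subtotal = $13,825.81984782
After credit = $13,825.81984782 − $381 = $13,444.81984782
Total = $13,444.81984782 + $452 = $13,896.81984782

$13,896.82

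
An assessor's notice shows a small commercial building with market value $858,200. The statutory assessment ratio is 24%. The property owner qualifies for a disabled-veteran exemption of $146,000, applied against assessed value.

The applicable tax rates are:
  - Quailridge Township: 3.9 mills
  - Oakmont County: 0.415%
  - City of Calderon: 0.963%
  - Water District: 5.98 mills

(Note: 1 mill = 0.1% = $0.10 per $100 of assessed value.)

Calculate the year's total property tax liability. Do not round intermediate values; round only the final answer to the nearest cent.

$1,418.84

Assessed value = $858,200 × 0.24 = $205,968
Taxable value = $205,968 − $146,000 = $59,968
Quailridge Township: $59,968 × 0.0039 = $233.8752
Oakmont County: $59,968 × 0.00415 = $248.8672
City of Calderon: $59,968 × 0.00963 = $577.49184
Water District: $59,968 × 0.00598 = $358.60864
Total = $1,418.84288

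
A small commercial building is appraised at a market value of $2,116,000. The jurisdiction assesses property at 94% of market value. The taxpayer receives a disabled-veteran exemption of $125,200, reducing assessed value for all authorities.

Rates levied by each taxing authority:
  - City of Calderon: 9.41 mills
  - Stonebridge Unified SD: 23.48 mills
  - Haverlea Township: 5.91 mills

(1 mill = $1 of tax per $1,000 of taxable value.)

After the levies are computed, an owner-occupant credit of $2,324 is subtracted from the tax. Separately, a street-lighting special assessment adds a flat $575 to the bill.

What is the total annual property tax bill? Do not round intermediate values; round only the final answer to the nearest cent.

Assessed value = $2,116,000 × 0.94 = $1,989,040
Taxable value = $1,989,040 − $125,200 = $1,863,840
City of Calderon: $1,863,840 × 0.00941 = $17,538.7344
Stonebridge Unified SD: $1,863,840 × 0.02348 = $43,762.9632
Haverlea Township: $1,863,840 × 0.00591 = $11,015.2944
Levies subtotal = $72,316.992
After credit = $72,316.992 − $2,324 = $69,992.992
Total = $69,992.992 + $575 = $70,567.992

$70,567.99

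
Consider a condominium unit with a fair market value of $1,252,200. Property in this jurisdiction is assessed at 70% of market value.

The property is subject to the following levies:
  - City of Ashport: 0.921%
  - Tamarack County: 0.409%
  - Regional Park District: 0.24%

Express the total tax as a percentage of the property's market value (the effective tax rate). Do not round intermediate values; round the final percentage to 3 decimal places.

1.099%

Assessed value = $1,252,200 × 0.7 = $876,540
City of Ashport: $876,540 × 0.00921 = $8,072.9334
Tamarack County: $876,540 × 0.00409 = $3,585.0486
Regional Park District: $876,540 × 0.0024 = $2,103.696
Total tax = $13,761.678
Effective rate = $13,761.678 ÷ $1,252,200 = 1.099% of market value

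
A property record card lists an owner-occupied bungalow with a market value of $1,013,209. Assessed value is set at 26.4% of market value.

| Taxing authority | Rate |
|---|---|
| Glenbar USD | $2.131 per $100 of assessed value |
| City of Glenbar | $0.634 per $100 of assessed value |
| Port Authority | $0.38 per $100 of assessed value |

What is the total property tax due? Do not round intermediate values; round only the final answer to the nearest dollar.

Assessed value = $1,013,209 × 0.264 = $267,487.176
Glenbar USD: $267,487.176 × 0.02131 = $5,700.15172056
City of Glenbar: $267,487.176 × 0.00634 = $1,695.86869584
Port Authority: $267,487.176 × 0.0038 = $1,016.4512688
Total = $5,700.15172056 + $1,695.86869584 + $1,016.4512688 = $8,412.4716852

$8,412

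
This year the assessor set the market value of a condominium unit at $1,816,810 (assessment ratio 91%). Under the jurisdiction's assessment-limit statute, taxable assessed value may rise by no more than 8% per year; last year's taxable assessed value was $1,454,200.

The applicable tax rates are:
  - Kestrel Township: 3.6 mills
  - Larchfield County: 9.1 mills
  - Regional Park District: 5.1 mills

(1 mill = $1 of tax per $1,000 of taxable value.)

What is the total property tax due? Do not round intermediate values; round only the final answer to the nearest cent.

$27,955.54

Uncapped assessed value = $1,816,810 × 0.91 = $1,653,297.1
Cap limit = $1,454,200 × 1.08 = $1,570,536
Taxable assessed value = min($1,653,297.1, $1,570,536) = $1,570,536 (cap binds)
Kestrel Township: $1,570,536 × 0.0036 = $5,653.9296
Larchfield County: $1,570,536 × 0.0091 = $14,291.8776
Regional Park District: $1,570,536 × 0.0051 = $8,009.7336
Total = $27,955.5408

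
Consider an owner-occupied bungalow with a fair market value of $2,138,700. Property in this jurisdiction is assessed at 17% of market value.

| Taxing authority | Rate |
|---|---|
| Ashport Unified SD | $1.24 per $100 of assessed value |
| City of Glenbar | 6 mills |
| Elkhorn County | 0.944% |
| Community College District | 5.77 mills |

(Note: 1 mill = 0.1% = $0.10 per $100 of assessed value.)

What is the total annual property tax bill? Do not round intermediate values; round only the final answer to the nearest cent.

$12,219.89

Assessed value = $2,138,700 × 0.17 = $363,579
Ashport Unified SD: $363,579 × 0.0124 = $4,508.3796
City of Glenbar: $363,579 × 0.006 = $2,181.474
Elkhorn County: $363,579 × 0.00944 = $3,432.18576
Community College District: $363,579 × 0.00577 = $2,097.85083
Total = $12,219.89019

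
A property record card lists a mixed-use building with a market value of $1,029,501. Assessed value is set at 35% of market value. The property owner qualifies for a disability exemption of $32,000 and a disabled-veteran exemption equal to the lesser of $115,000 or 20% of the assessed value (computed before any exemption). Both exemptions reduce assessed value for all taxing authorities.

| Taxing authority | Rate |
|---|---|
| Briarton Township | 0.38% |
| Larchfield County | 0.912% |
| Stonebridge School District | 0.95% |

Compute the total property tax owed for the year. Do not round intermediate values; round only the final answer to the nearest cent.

$5,745.36

Assessed value = $1,029,501 × 0.35 = $360,325.35
Disabled-veteran exemption = min($115,000, 20% × $360,325.35) = min($115,000, $72,065.07) = $72,065.07 (percentage binds)
Taxable value = $360,325.35 − $32,000 − $72,065.07 = $256,260.28
Briarton Township: $256,260.28 × 0.0038 = $973.789064
Larchfield County: $256,260.28 × 0.00912 = $2,337.0937536
Stonebridge School District: $256,260.28 × 0.0095 = $2,434.47266
Total = $5,745.3554776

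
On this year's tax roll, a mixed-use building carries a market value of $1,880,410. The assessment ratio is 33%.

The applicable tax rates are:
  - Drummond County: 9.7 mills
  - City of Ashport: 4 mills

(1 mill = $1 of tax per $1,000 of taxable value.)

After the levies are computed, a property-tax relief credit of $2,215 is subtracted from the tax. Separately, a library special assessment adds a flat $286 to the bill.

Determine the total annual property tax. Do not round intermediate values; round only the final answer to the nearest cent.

Assessed value = $1,880,410 × 0.33 = $620,535.3
Drummond County: $620,535.3 × 0.0097 = $6,019.19241
City of Ashport: $620,535.3 × 0.004 = $2,482.1412
Levies subtotal = $8,501.33361
After credit = $8,501.33361 − $2,215 = $6,286.33361
Total = $6,286.33361 + $286 = $6,572.33361

$6,572.33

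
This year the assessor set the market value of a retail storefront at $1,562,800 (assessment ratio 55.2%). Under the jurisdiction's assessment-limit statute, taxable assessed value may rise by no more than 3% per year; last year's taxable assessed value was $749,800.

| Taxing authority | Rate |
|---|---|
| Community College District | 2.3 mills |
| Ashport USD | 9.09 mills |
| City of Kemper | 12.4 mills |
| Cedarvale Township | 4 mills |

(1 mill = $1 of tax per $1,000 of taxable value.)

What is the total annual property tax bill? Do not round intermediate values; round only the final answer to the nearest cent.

Uncapped assessed value = $1,562,800 × 0.552 = $862,665.6
Cap limit = $749,800 × 1.03 = $772,294
Taxable assessed value = min($862,665.6, $772,294) = $772,294 (cap binds)
Community College District: $772,294 × 0.0023 = $1,776.2762
Ashport USD: $772,294 × 0.00909 = $7,020.15246
City of Kemper: $772,294 × 0.0124 = $9,576.4456
Cedarvale Township: $772,294 × 0.004 = $3,089.176
Total = $21,462.05026

$21,462.05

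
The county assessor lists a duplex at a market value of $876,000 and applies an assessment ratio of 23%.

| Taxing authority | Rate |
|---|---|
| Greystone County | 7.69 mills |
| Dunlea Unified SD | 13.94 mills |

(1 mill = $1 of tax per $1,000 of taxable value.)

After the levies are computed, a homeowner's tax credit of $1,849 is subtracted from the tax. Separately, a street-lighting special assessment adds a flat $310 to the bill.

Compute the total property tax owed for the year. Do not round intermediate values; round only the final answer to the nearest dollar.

Assessed value = $876,000 × 0.23 = $201,480
Greystone County: $201,480 × 0.00769 = $1,549.3812
Dunlea Unified SD: $201,480 × 0.01394 = $2,808.6312
Levies subtotal = $4,358.0124
After credit = $4,358.0124 − $1,849 = $2,509.0124
Total = $2,509.0124 + $310 = $2,819.0124

$2,819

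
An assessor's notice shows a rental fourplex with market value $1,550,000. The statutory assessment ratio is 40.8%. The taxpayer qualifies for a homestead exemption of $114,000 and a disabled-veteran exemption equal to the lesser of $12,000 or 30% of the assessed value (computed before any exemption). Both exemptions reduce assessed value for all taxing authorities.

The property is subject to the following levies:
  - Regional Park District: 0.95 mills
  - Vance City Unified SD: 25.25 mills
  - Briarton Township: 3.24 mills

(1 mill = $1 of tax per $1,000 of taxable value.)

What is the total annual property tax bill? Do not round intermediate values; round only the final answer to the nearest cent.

$14,908.42

Assessed value = $1,550,000 × 0.408 = $632,400
Disabled-veteran exemption = min($12,000, 30% × $632,400) = min($12,000, $189,720) = $12,000 (dollar cap binds)
Taxable value = $632,400 − $114,000 − $12,000 = $506,400
Regional Park District: $506,400 × 0.00095 = $481.08
Vance City Unified SD: $506,400 × 0.02525 = $12,786.6
Briarton Township: $506,400 × 0.00324 = $1,640.736
Total = $14,908.416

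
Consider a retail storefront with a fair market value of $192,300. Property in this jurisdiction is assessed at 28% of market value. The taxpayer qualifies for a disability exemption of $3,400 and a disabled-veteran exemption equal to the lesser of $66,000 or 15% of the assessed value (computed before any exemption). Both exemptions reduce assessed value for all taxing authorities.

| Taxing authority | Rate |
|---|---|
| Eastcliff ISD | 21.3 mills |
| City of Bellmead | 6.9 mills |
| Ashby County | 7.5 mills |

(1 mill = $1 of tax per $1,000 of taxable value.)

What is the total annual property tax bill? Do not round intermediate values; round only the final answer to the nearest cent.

Assessed value = $192,300 × 0.28 = $53,844
Disabled-veteran exemption = min($66,000, 15% × $53,844) = min($66,000, $8,076.6) = $8,076.6 (percentage binds)
Taxable value = $53,844 − $3,400 − $8,076.6 = $42,367.4
Eastcliff ISD: $42,367.4 × 0.0213 = $902.42562
City of Bellmead: $42,367.4 × 0.0069 = $292.33506
Ashby County: $42,367.4 × 0.0075 = $317.7555
Total = $1,512.51618

$1,512.52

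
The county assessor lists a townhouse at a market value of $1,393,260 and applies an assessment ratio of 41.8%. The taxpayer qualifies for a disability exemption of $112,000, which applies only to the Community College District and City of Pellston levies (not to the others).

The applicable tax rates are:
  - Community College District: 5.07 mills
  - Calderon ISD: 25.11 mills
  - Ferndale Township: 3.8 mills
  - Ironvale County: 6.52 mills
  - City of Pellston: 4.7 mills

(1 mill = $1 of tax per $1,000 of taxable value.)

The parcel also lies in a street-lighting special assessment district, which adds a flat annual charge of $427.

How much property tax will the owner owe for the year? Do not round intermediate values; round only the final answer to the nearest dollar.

$25,656

Assessed value = $1,393,260 × 0.418 = $582,382.68
Community College District: ($582,382.68 − $112,000) × 0.00507 = $470,382.68 × 0.00507 = $2,384.8401876
Calderon ISD: $582,382.68 × 0.02511 = $14,623.6290948
Ferndale Township: $582,382.68 × 0.0038 = $2,213.054184
Ironvale County: $582,382.68 × 0.00652 = $3,797.1350736
City of Pellston: ($582,382.68 − $112,000) × 0.0047 = $470,382.68 × 0.0047 = $2,210.798596
Levies subtotal = $25,229.457136
Total = $25,229.457136 + $427 = $25,656.457136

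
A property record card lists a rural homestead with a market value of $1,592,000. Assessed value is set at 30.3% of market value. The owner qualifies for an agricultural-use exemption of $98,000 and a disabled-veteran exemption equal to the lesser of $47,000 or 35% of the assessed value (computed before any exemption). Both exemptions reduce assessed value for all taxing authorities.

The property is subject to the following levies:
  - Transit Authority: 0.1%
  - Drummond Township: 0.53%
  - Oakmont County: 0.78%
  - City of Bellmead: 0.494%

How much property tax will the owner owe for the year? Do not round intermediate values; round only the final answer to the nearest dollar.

Assessed value = $1,592,000 × 0.303 = $482,376
Disabled-veteran exemption = min($47,000, 35% × $482,376) = min($47,000, $168,831.6) = $47,000 (dollar cap binds)
Taxable value = $482,376 − $98,000 − $47,000 = $337,376
Transit Authority: $337,376 × 0.001 = $337.376
Drummond Township: $337,376 × 0.0053 = $1,788.0928
Oakmont County: $337,376 × 0.0078 = $2,631.5328
City of Bellmead: $337,376 × 0.00494 = $1,666.63744
Total = $6,423.63904

$6,424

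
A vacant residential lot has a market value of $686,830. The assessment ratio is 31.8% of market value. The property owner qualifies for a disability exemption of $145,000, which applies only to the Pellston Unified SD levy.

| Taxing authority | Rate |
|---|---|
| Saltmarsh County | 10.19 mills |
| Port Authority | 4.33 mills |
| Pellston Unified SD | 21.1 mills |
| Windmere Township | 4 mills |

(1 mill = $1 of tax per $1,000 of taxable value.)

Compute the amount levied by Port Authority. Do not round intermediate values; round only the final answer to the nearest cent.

$945.72

Assessed value = $686,830 × 0.318 = $218,411.94
Port Authority taxable value = $218,411.94 (exemption does not apply)
Port Authority levy = $218,411.94 × 0.00433 = $945.7237002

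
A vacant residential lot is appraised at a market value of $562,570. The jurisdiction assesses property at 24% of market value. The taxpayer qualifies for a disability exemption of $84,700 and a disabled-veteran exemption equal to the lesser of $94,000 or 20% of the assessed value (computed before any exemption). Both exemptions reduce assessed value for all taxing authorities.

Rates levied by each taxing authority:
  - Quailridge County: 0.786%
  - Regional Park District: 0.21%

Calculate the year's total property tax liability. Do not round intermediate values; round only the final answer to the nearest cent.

Assessed value = $562,570 × 0.24 = $135,016.8
Disabled-veteran exemption = min($94,000, 20% × $135,016.8) = min($94,000, $27,003.36) = $27,003.36 (percentage binds)
Taxable value = $135,016.8 − $84,700 − $27,003.36 = $23,313.44
Quailridge County: $23,313.44 × 0.00786 = $183.2436384
Regional Park District: $23,313.44 × 0.0021 = $48.958224
Total = $232.2018624

$232.20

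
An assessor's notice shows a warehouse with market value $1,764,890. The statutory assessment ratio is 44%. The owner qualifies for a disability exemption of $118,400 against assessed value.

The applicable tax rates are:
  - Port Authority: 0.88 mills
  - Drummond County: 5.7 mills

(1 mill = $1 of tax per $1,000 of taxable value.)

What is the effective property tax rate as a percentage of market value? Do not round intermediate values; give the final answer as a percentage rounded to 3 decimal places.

0.245%

Assessed value = $1,764,890 × 0.44 = $776,551.6
Taxable value = $776,551.6 − $118,400 = $658,151.6
Port Authority: $658,151.6 × 0.00088 = $579.173408
Drummond County: $658,151.6 × 0.0057 = $3,751.46412
Total tax = $4,330.637528
Effective rate = $4,330.637528 ÷ $1,764,890 = 0.245% of market value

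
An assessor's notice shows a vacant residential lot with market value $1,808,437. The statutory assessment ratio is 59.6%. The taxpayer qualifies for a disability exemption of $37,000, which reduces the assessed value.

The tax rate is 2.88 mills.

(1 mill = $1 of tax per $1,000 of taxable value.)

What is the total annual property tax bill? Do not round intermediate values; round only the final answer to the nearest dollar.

Assessed value = $1,808,437 × 0.596 = $1,077,828.452
Taxable value = $1,077,828.452 − $37,000 = $1,040,828.452
Tax = $1,040,828.452 × 0.00288 = $2,997.58594176

$2,998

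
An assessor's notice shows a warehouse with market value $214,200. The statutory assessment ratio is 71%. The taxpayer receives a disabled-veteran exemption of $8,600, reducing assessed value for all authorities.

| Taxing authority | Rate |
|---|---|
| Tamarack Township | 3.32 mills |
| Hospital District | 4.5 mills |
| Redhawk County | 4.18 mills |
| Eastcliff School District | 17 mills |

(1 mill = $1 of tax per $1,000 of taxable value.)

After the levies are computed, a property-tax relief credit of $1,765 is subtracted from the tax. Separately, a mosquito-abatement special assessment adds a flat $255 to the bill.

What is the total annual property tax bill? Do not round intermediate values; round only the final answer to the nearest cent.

$2,650.98

Assessed value = $214,200 × 0.71 = $152,082
Taxable value = $152,082 − $8,600 = $143,482
Tamarack Township: $143,482 × 0.00332 = $476.36024
Hospital District: $143,482 × 0.0045 = $645.669
Redhawk County: $143,482 × 0.00418 = $599.75476
Eastcliff School District: $143,482 × 0.017 = $2,439.194
Levies subtotal = $4,160.978
After credit = $4,160.978 − $1,765 = $2,395.978
Total = $2,395.978 + $255 = $2,650.978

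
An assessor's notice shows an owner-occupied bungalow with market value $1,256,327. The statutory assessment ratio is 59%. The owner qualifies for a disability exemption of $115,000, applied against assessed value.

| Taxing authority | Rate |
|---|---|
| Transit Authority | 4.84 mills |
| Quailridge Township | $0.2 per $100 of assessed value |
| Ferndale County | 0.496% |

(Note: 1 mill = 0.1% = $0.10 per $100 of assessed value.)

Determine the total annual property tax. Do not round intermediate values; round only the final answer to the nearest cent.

$7,389.55

Assessed value = $1,256,327 × 0.59 = $741,232.93
Taxable value = $741,232.93 − $115,000 = $626,232.93
Transit Authority: $626,232.93 × 0.00484 = $3,030.9673812
Quailridge Township: $626,232.93 × 0.002 = $1,252.46586
Ferndale County: $626,232.93 × 0.00496 = $3,106.1153328
Total = $7,389.548574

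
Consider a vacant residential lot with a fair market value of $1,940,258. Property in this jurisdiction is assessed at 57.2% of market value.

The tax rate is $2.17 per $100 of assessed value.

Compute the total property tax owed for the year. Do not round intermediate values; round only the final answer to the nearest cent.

$24,083.26

Assessed value = $1,940,258 × 0.572 = $1,109,827.576
Tax = $1,109,827.576 × 0.0217 = $24,083.2583992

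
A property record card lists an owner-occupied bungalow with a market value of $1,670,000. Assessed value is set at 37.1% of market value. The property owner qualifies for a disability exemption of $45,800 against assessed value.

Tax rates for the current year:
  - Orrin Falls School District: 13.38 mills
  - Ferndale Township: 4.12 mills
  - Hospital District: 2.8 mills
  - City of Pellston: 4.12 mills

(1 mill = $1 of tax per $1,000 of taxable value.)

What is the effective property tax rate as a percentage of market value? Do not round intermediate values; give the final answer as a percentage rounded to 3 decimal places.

0.839%

Assessed value = $1,670,000 × 0.371 = $619,570
Taxable value = $619,570 − $45,800 = $573,770
Orrin Falls School District: $573,770 × 0.01338 = $7,677.0426
Ferndale Township: $573,770 × 0.00412 = $2,363.9324
Hospital District: $573,770 × 0.0028 = $1,606.556
City of Pellston: $573,770 × 0.00412 = $2,363.9324
Total tax = $14,011.4634
Effective rate = $14,011.4634 ÷ $1,670,000 = 0.839% of market value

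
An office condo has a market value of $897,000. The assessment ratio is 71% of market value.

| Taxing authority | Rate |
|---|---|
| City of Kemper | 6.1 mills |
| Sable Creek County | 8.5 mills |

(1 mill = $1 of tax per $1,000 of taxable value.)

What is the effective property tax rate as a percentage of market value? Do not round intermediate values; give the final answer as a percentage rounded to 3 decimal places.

Assessed value = $897,000 × 0.71 = $636,870
City of Kemper: $636,870 × 0.0061 = $3,884.907
Sable Creek County: $636,870 × 0.0085 = $5,413.395
Total tax = $9,298.302
Effective rate = $9,298.302 ÷ $897,000 = 1.037% of market value

1.037%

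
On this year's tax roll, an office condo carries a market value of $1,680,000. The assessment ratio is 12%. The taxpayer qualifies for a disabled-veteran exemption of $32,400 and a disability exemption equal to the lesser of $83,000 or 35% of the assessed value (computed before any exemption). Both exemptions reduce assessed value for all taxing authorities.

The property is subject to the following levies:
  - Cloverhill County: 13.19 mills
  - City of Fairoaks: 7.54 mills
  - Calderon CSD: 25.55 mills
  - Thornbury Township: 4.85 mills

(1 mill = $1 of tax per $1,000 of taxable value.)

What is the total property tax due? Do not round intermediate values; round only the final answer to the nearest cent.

Assessed value = $1,680,000 × 0.12 = $201,600
Disability exemption = min($83,000, 35% × $201,600) = min($83,000, $70,560) = $70,560 (percentage binds)
Taxable value = $201,600 − $32,400 − $70,560 = $98,640
Cloverhill County: $98,640 × 0.01319 = $1,301.0616
City of Fairoaks: $98,640 × 0.00754 = $743.7456
Calderon CSD: $98,640 × 0.02555 = $2,520.252
Thornbury Township: $98,640 × 0.00485 = $478.404
Total = $5,043.4632

$5,043.46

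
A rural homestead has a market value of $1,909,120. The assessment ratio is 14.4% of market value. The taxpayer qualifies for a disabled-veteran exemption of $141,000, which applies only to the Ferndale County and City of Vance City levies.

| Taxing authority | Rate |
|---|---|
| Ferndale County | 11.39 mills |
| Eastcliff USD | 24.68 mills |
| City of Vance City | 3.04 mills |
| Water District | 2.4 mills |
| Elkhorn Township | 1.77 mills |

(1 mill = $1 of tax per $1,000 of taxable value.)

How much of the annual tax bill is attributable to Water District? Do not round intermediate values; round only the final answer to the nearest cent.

Assessed value = $1,909,120 × 0.144 = $274,913.28
Water District taxable value = $274,913.28 (exemption does not apply)
Water District levy = $274,913.28 × 0.0024 = $659.791872

$659.79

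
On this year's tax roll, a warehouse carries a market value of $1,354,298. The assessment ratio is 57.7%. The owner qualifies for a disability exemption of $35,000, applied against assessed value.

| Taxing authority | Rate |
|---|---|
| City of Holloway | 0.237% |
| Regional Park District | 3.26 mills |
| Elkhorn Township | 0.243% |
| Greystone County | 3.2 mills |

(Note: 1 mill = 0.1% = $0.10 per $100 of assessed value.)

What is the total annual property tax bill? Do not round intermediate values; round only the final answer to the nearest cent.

$8,404.80

Assessed value = $1,354,298 × 0.577 = $781,429.946
Taxable value = $781,429.946 − $35,000 = $746,429.946
City of Holloway: $746,429.946 × 0.00237 = $1,769.03897202
Regional Park District: $746,429.946 × 0.00326 = $2,433.36162396
Elkhorn Township: $746,429.946 × 0.00243 = $1,813.82476878
Greystone County: $746,429.946 × 0.0032 = $2,388.5758272
Total = $8,404.80119196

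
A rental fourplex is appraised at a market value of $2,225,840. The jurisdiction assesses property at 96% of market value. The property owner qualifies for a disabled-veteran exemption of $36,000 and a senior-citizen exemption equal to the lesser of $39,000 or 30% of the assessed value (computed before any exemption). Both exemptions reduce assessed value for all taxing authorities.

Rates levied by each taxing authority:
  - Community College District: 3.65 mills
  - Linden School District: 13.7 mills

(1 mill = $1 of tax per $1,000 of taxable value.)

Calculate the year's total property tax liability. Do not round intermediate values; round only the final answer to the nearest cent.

Assessed value = $2,225,840 × 0.96 = $2,136,806.4
Senior-citizen exemption = min($39,000, 30% × $2,136,806.4) = min($39,000, $641,041.92) = $39,000 (dollar cap binds)
Taxable value = $2,136,806.4 − $36,000 − $39,000 = $2,061,806.4
Community College District: $2,061,806.4 × 0.00365 = $7,525.59336
Linden School District: $2,061,806.4 × 0.0137 = $28,246.74768
Total = $35,772.34104

$35,772.34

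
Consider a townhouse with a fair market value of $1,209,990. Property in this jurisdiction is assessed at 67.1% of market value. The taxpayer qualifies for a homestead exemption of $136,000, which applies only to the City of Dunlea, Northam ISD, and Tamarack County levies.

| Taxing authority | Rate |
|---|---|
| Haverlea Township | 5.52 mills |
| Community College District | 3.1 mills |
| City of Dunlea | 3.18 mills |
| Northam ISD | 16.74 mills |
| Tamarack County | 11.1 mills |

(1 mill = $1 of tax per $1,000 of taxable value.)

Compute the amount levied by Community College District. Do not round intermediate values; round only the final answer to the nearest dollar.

$2,517

Assessed value = $1,209,990 × 0.671 = $811,903.29
Community College District taxable value = $811,903.29 (exemption does not apply)
Community College District levy = $811,903.29 × 0.0031 = $2,516.900199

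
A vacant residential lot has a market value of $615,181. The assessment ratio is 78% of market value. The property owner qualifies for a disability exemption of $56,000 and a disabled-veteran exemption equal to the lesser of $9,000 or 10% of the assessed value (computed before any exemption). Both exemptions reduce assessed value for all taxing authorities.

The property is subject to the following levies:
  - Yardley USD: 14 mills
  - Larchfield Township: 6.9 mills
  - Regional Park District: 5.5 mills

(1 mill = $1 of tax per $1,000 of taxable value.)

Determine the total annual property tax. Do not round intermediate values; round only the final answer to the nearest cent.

Assessed value = $615,181 × 0.78 = $479,841.18
Disabled-veteran exemption = min($9,000, 10% × $479,841.18) = min($9,000, $47,984.118) = $9,000 (dollar cap binds)
Taxable value = $479,841.18 − $56,000 − $9,000 = $414,841.18
Yardley USD: $414,841.18 × 0.014 = $5,807.77652
Larchfield Township: $414,841.18 × 0.0069 = $2,862.404142
Regional Park District: $414,841.18 × 0.0055 = $2,281.62649
Total = $10,951.807152

$10,951.81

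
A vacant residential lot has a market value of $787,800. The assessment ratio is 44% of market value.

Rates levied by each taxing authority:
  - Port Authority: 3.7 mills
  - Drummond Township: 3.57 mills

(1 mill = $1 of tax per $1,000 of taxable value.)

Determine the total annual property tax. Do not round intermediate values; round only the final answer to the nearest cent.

Assessed value = $787,800 × 0.44 = $346,632
Port Authority: $346,632 × 0.0037 = $1,282.5384
Drummond Township: $346,632 × 0.00357 = $1,237.47624
Total = $1,282.5384 + $1,237.47624 = $2,520.01464

$2,520.01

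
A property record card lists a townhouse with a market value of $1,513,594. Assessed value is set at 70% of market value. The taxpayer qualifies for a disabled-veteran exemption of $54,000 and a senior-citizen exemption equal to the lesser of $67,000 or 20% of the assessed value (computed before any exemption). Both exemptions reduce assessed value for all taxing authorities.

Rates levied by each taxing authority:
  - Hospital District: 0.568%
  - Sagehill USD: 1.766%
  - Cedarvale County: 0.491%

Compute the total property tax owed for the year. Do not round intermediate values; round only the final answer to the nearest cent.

Assessed value = $1,513,594 × 0.7 = $1,059,515.8
Senior-citizen exemption = min($67,000, 20% × $1,059,515.8) = min($67,000, $211,903.16) = $67,000 (dollar cap binds)
Taxable value = $1,059,515.8 − $54,000 − $67,000 = $938,515.8
Hospital District: $938,515.8 × 0.00568 = $5,330.769744
Sagehill USD: $938,515.8 × 0.01766 = $16,574.189028
Cedarvale County: $938,515.8 × 0.00491 = $4,608.112578
Total = $26,513.07135

$26,513.07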